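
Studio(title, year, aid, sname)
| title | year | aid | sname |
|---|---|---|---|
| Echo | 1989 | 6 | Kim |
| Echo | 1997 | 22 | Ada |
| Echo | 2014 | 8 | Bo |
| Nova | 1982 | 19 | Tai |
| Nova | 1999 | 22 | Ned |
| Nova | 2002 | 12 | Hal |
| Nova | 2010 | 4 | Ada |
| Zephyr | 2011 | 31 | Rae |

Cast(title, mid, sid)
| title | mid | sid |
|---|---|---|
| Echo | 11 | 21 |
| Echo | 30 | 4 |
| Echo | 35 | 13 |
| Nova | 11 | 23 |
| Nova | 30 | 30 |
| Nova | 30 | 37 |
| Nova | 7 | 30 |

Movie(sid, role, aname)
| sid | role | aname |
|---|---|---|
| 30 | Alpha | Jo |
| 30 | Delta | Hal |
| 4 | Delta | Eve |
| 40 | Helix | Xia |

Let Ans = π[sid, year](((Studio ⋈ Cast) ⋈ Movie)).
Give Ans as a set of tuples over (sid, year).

Studio ⋈ Cast (natural join on title): {(Echo, 1989, 6, Kim, 11, 21), (Echo, 1989, 6, Kim, 30, 4), (Echo, 1989, 6, Kim, 35, 13), (Echo, 1997, 22, Ada, 11, 21), (Echo, 1997, 22, Ada, 30, 4), (Echo, 1997, 22, Ada, 35, 13), (Echo, 2014, 8, Bo, 11, 21), (Echo, 2014, 8, Bo, 30, 4), (Echo, 2014, 8, Bo, 35, 13), (Nova, 1982, 19, Tai, 11, 23), (Nova, 1982, 19, Tai, 30, 30), (Nova, 1982, 19, Tai, 30, 37), (Nova, 1982, 19, Tai, 7, 30), (Nova, 1999, 22, Ned, 11, 23), (Nova, 1999, 22, Ned, 30, 30), (Nova, 1999, 22, Ned, 30, 37), (Nova, 1999, 22, Ned, 7, 30), (Nova, 2002, 12, Hal, 11, 23), (Nova, 2002, 12, Hal, 30, 30), (Nova, 2002, 12, Hal, 30, 37), (Nova, 2002, 12, Hal, 7, 30), (Nova, 2010, 4, Ada, 11, 23), (Nova, 2010, 4, Ada, 30, 30), (Nova, 2010, 4, Ada, 30, 37), (Nova, 2010, 4, Ada, 7, 30)}
(Studio ⋈ Cast) ⋈ Movie (natural join on sid): {(Echo, 1989, 6, Kim, 30, 4, Delta, Eve), (Echo, 1997, 22, Ada, 30, 4, Delta, Eve), (Echo, 2014, 8, Bo, 30, 4, Delta, Eve), (Nova, 1982, 19, Tai, 30, 30, Alpha, Jo), (Nova, 1982, 19, Tai, 30, 30, Delta, Hal), (Nova, 1982, 19, Tai, 7, 30, Alpha, Jo), (Nova, 1982, 19, Tai, 7, 30, Delta, Hal), (Nova, 1999, 22, Ned, 30, 30, Alpha, Jo), (Nova, 1999, 22, Ned, 30, 30, Delta, Hal), (Nova, 1999, 22, Ned, 7, 30, Alpha, Jo), (Nova, 1999, 22, Ned, 7, 30, Delta, Hal), (Nova, 2002, 12, Hal, 30, 30, Alpha, Jo), (Nova, 2002, 12, Hal, 30, 30, Delta, Hal), (Nova, 2002, 12, Hal, 7, 30, Alpha, Jo), (Nova, 2002, 12, Hal, 7, 30, Delta, Hal), (Nova, 2010, 4, Ada, 30, 30, Alpha, Jo), (Nova, 2010, 4, Ada, 30, 30, Delta, Hal), (Nova, 2010, 4, Ada, 7, 30, Alpha, Jo), (Nova, 2010, 4, Ada, 7, 30, Delta, Hal)}
π_{sid, year} gives {(30, 1982), (30, 1999), (30, 2002), (30, 2010), (4, 1989), (4, 1997), (4, 2014)} (12 duplicate(s) eliminated).

{(30, 1982), (30, 1999), (30, 2002), (30, 2010), (4, 1989), (4, 1997), (4, 2014)}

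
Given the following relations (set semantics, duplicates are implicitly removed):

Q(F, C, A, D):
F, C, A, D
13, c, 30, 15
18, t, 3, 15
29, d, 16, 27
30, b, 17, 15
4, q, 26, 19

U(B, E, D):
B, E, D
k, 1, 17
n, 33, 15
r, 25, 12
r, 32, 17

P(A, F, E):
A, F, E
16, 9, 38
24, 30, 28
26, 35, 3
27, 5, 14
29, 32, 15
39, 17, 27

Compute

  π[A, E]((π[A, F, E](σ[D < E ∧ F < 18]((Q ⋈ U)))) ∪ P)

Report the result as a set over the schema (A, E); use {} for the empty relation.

{(16, 38), (24, 28), (26, 3), (27, 14), (29, 15), (30, 33), (39, 27)}

Joining Q and U on D yields {(13, c, 30, 15, n, 33), (18, t, 3, 15, n, 33), (30, b, 17, 15, n, 33)}.
Filtering on D < E ∧ F < 18 leaves {(13, c, 30, 15, n, 33)}.
Projecting to A, F, E: {(30, 13, 33)}
Taking the union: {(16, 9, 38), (24, 30, 28), (26, 35, 3), (27, 5, 14), (29, 32, 15), (30, 13, 33), (39, 17, 27)}
Projecting to A, E: {(16, 38), (24, 28), (26, 3), (27, 14), (29, 15), (30, 33), (39, 27)}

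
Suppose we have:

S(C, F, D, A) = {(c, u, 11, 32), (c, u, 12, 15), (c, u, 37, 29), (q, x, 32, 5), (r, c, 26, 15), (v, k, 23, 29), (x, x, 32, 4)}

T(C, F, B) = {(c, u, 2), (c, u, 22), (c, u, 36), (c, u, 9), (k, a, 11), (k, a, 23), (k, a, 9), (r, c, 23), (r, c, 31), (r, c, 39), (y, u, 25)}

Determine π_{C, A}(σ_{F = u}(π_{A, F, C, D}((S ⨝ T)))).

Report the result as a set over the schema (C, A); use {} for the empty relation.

{(c, 15), (c, 29), (c, 32)}

S ⋈ T (natural join on C, F): {(c, u, 11, 32, 2), (c, u, 11, 32, 22), (c, u, 11, 32, 36), (c, u, 11, 32, 9), (c, u, 12, 15, 2), (c, u, 12, 15, 22), (c, u, 12, 15, 36), (c, u, 12, 15, 9), (c, u, 37, 29, 2), (c, u, 37, 29, 22), (c, u, 37, 29, 36), (c, u, 37, 29, 9), (r, c, 26, 15, 23), (r, c, 26, 15, 31), (r, c, 26, 15, 39)}
π_{A, F, C, D} gives {(15, c, r, 26), (15, u, c, 12), (29, u, c, 37), (32, u, c, 11)} (11 duplicate(s) eliminated).
σ[F = u]: keep tuples satisfying F = u → {(15, u, c, 12), (29, u, c, 37), (32, u, c, 11)}
π_{C, A} gives {(c, 15), (c, 29), (c, 32)}.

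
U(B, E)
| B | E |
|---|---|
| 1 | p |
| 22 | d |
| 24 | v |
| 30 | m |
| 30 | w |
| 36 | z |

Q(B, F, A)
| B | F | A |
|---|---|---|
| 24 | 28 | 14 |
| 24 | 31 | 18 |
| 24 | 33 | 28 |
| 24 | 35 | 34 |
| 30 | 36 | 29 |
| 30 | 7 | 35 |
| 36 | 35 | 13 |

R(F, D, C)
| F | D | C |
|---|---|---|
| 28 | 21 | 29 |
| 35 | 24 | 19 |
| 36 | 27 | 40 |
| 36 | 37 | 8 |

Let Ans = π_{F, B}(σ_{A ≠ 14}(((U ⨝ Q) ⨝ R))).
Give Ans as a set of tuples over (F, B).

{(35, 24), (35, 36), (36, 30)}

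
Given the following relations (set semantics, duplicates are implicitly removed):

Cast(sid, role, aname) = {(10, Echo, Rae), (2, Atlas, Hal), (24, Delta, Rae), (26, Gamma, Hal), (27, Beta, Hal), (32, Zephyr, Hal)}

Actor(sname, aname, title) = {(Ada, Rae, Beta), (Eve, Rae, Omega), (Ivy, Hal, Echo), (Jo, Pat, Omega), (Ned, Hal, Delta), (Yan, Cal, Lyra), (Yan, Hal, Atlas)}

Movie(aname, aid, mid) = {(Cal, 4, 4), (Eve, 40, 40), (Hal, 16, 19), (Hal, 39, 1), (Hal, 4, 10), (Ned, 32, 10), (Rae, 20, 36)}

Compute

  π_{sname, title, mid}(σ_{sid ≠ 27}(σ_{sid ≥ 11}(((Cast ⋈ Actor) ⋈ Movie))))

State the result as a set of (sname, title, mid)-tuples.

Cast ⋈ Actor (natural join on aname): {(10, Echo, Rae, Ada, Beta), (10, Echo, Rae, Eve, Omega), (2, Atlas, Hal, Ivy, Echo), (2, Atlas, Hal, Ned, Delta), (2, Atlas, Hal, Yan, Atlas), (24, Delta, Rae, Ada, Beta), (24, Delta, Rae, Eve, Omega), (26, Gamma, Hal, Ivy, Echo), (26, Gamma, Hal, Ned, Delta), (26, Gamma, Hal, Yan, Atlas), (27, Beta, Hal, Ivy, Echo), (27, Beta, Hal, Ned, Delta), (27, Beta, Hal, Yan, Atlas), (32, Zephyr, Hal, Ivy, Echo), (32, Zephyr, Hal, Ned, Delta), (32, Zephyr, Hal, Yan, Atlas)}
(Cast ⋈ Actor) ⋈ Movie (natural join on aname): {(10, Echo, Rae, Ada, Beta, 20, 36), (10, Echo, Rae, Eve, Omega, 20, 36), (2, Atlas, Hal, Ivy, Echo, 16, 19), (2, Atlas, Hal, Ivy, Echo, 39, 1), (2, Atlas, Hal, Ivy, Echo, 4, 10), (2, Atlas, Hal, Ned, Delta, 16, 19), (2, Atlas, Hal, Ned, Delta, 39, 1), (2, Atlas, Hal, Ned, Delta, 4, 10), (2, Atlas, Hal, Yan, Atlas, 16, 19), (2, Atlas, Hal, Yan, Atlas, 39, 1), (2, Atlas, Hal, Yan, Atlas, 4, 10), (24, Delta, Rae, Ada, Beta, 20, 36), (24, Delta, Rae, Eve, Omega, 20, 36), (26, Gamma, Hal, Ivy, Echo, 16, 19), (26, Gamma, Hal, Ivy, Echo, 39, 1), (26, Gamma, Hal, Ivy, Echo, 4, 10), (26, Gamma, Hal, Ned, Delta, 16, 19), (26, Gamma, Hal, Ned, Delta, 39, 1), (26, Gamma, Hal, Ned, Delta, 4, 10), (26, Gamma, Hal, Yan, Atlas, 16, 19), (26, Gamma, Hal, Yan, Atlas, 39, 1), (26, Gamma, Hal, Yan, Atlas, 4, 10), (27, Beta, Hal, Ivy, Echo, 16, 19), (27, Beta, Hal, Ivy, Echo, 39, 1), (27, Beta, Hal, Ivy, Echo, 4, 10), (27, Beta, Hal, Ned, Delta, 16, 19), (27, Beta, Hal, Ned, Delta, 39, 1), (27, Beta, Hal, Ned, Delta, 4, 10), (27, Beta, Hal, Yan, Atlas, 16, 19), (27, Beta, Hal, Yan, Atlas, 39, 1), (27, Beta, Hal, Yan, Atlas, 4, 10), (32, Zephyr, Hal, Ivy, Echo, 16, 19), (32, Zephyr, Hal, Ivy, Echo, 39, 1), (32, Zephyr, Hal, Ivy, Echo, 4, 10), (32, Zephyr, Hal, Ned, Delta, 16, 19), (32, Zephyr, Hal, Ned, Delta, 39, 1), (32, Zephyr, Hal, Ned, Delta, 4, 10), (32, Zephyr, Hal, Yan, Atlas, 16, 19), (32, Zephyr, Hal, Yan, Atlas, 39, 1), (32, Zephyr, Hal, Yan, Atlas, 4, 10)}
Apply σ_{sid ≥ 11}; surviving tuples: {(24, Delta, Rae, Ada, Beta, 20, 36), (24, Delta, Rae, Eve, Omega, 20, 36), (26, Gamma, Hal, Ivy, Echo, 16, 19), (26, Gamma, Hal, Ivy, Echo, 39, 1), (26, Gamma, Hal, Ivy, Echo, 4, 10), (26, Gamma, Hal, Ned, Delta, 16, 19), (26, Gamma, Hal, Ned, Delta, 39, 1), (26, Gamma, Hal, Ned, Delta, 4, 10), (26, Gamma, Hal, Yan, Atlas, 16, 19), (26, Gamma, Hal, Yan, Atlas, 39, 1), (26, Gamma, Hal, Yan, Atlas, 4, 10), (27, Beta, Hal, Ivy, Echo, 16, 19), (27, Beta, Hal, Ivy, Echo, 39, 1), (27, Beta, Hal, Ivy, Echo, 4, 10), (27, Beta, Hal, Ned, Delta, 16, 19), (27, Beta, Hal, Ned, Delta, 39, 1), (27, Beta, Hal, Ned, Delta, 4, 10), (27, Beta, Hal, Yan, Atlas, 16, 19), (27, Beta, Hal, Yan, Atlas, 39, 1), (27, Beta, Hal, Yan, Atlas, 4, 10), (32, Zephyr, Hal, Ivy, Echo, 16, 19), (32, Zephyr, Hal, Ivy, Echo, 39, 1), (32, Zephyr, Hal, Ivy, Echo, 4, 10), (32, Zephyr, Hal, Ned, Delta, 16, 19), (32, Zephyr, Hal, Ned, Delta, 39, 1), (32, Zephyr, Hal, Ned, Delta, 4, 10), (32, Zephyr, Hal, Yan, Atlas, 16, 19), (32, Zephyr, Hal, Yan, Atlas, 39, 1), (32, Zephyr, Hal, Yan, Atlas, 4, 10)}
Apply σ_{sid ≠ 27}; surviving tuples: {(24, Delta, Rae, Ada, Beta, 20, 36), (24, Delta, Rae, Eve, Omega, 20, 36), (26, Gamma, Hal, Ivy, Echo, 16, 19), (26, Gamma, Hal, Ivy, Echo, 39, 1), (26, Gamma, Hal, Ivy, Echo, 4, 10), (26, Gamma, Hal, Ned, Delta, 16, 19), (26, Gamma, Hal, Ned, Delta, 39, 1), (26, Gamma, Hal, Ned, Delta, 4, 10), (26, Gamma, Hal, Yan, Atlas, 16, 19), (26, Gamma, Hal, Yan, Atlas, 39, 1), (26, Gamma, Hal, Yan, Atlas, 4, 10), (32, Zephyr, Hal, Ivy, Echo, 16, 19), (32, Zephyr, Hal, Ivy, Echo, 39, 1), (32, Zephyr, Hal, Ivy, Echo, 4, 10), (32, Zephyr, Hal, Ned, Delta, 16, 19), (32, Zephyr, Hal, Ned, Delta, 39, 1), (32, Zephyr, Hal, Ned, Delta, 4, 10), (32, Zephyr, Hal, Yan, Atlas, 16, 19), (32, Zephyr, Hal, Yan, Atlas, 39, 1), (32, Zephyr, Hal, Yan, Atlas, 4, 10)}
π[sname, title, mid]: project onto (sname, title, mid) (9 duplicate(s) eliminated) → {(Ada, Beta, 36), (Eve, Omega, 36), (Ivy, Echo, 1), (Ivy, Echo, 10), (Ivy, Echo, 19), (Ned, Delta, 1), (Ned, Delta, 10), (Ned, Delta, 19), (Yan, Atlas, 1), (Yan, Atlas, 10), (Yan, Atlas, 19)}

{(Ada, Beta, 36), (Eve, Omega, 36), (Ivy, Echo, 1), (Ivy, Echo, 10), (Ivy, Echo, 19), (Ned, Delta, 1), (Ned, Delta, 10), (Ned, Delta, 19), (Yan, Atlas, 1), (Yan, Atlas, 10), (Yan, Atlas, 19)}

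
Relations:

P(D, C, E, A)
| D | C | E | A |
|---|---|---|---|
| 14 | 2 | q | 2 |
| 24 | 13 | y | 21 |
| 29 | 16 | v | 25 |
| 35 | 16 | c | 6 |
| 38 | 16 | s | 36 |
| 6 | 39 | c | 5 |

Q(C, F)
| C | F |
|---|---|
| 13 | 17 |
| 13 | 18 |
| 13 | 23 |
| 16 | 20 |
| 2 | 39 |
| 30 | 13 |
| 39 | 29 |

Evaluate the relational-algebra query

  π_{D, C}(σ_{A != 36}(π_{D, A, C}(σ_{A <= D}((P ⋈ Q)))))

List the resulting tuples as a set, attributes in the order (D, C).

{(14, 2), (24, 13), (29, 16), (35, 16), (6, 39)}

P ⋈ Q (natural join on C): {(14, 2, q, 2, 39), (24, 13, y, 21, 17), (24, 13, y, 21, 18), (24, 13, y, 21, 23), (29, 16, v, 25, 20), (35, 16, c, 6, 20), (38, 16, s, 36, 20), (6, 39, c, 5, 29)}
Apply σ_{A <= D}; surviving tuples: {(14, 2, q, 2, 39), (24, 13, y, 21, 17), (24, 13, y, 21, 18), (24, 13, y, 21, 23), (29, 16, v, 25, 20), (35, 16, c, 6, 20), (38, 16, s, 36, 20), (6, 39, c, 5, 29)}
π[D, A, C]: project onto (D, A, C) (2 duplicate(s) eliminated) → {(14, 2, 2), (24, 21, 13), (29, 25, 16), (35, 6, 16), (38, 36, 16), (6, 5, 39)}
Apply σ_{A != 36}; surviving tuples: {(14, 2, 2), (24, 21, 13), (29, 25, 16), (35, 6, 16), (6, 5, 39)}
π[D, C]: project onto (D, C) → {(14, 2), (24, 13), (29, 16), (35, 16), (6, 39)}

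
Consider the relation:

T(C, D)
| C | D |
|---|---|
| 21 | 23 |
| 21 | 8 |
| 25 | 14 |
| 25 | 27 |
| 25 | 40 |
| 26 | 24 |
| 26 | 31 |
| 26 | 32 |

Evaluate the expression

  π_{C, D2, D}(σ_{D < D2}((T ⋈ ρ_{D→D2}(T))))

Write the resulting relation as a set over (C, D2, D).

ρ[D→D2]: schema becomes (C, D2); tuples unchanged.
T ⋈ ρ_{D→D2}(T) (natural join on C): {(21, 23, 23), (21, 23, 8), (21, 8, 23), (21, 8, 8), (25, 14, 14), (25, 14, 27), (25, 14, 40), (25, 27, 14), (25, 27, 27), (25, 27, 40), (25, 40, 14), (25, 40, 27), (25, 40, 40), (26, 24, 24), (26, 24, 31), (26, 24, 32), (26, 31, 24), (26, 31, 31), (26, 31, 32), (26, 32, 24), (26, 32, 31), (26, 32, 32)}
Apply σ_{D < D2}; surviving tuples: {(21, 8, 23), (25, 14, 27), (25, 14, 40), (25, 27, 40), (26, 24, 31), (26, 24, 32), (26, 31, 32)}
π[C, D2, D]: project onto (C, D2, D) → {(21, 23, 8), (25, 27, 14), (25, 40, 14), (25, 40, 27), (26, 31, 24), (26, 32, 24), (26, 32, 31)}

{(21, 23, 8), (25, 27, 14), (25, 40, 14), (25, 40, 27), (26, 31, 24), (26, 32, 24), (26, 32, 31)}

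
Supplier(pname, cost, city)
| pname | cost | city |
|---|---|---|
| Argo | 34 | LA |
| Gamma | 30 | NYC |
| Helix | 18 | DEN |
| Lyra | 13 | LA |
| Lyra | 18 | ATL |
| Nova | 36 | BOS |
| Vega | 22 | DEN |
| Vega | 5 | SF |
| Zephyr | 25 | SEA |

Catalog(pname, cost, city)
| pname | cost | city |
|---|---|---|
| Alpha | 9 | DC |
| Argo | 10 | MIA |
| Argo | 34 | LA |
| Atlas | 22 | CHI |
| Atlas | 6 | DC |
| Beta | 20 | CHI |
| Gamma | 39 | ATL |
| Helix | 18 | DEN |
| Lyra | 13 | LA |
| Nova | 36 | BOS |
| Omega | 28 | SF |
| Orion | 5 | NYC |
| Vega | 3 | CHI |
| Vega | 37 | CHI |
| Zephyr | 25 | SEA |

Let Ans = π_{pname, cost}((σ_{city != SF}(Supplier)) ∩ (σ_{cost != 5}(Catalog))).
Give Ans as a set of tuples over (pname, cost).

Selection city != SF: {(Argo, 34, LA), (Gamma, 30, NYC), (Helix, 18, DEN), (Lyra, 13, LA), (Lyra, 18, ATL), (Nova, 36, BOS), (Vega, 22, DEN), (Zephyr, 25, SEA)}
Selection cost != 5: {(Alpha, 9, DC), (Argo, 10, MIA), (Argo, 34, LA), (Atlas, 22, CHI), (Atlas, 6, DC), (Beta, 20, CHI), (Gamma, 39, ATL), (Helix, 18, DEN), (Lyra, 13, LA), (Nova, 36, BOS), (Omega, 28, SF), (Vega, 3, CHI), (Vega, 37, CHI), (Zephyr, 25, SEA)}
Set intersection of the two operands is {(Argo, 34, LA), (Helix, 18, DEN), (Lyra, 13, LA), (Nova, 36, BOS), (Zephyr, 25, SEA)}.
Projecting to pname, cost: {(Argo, 34), (Helix, 18), (Lyra, 13), (Nova, 36), (Zephyr, 25)}

{(Argo, 34), (Helix, 18), (Lyra, 13), (Nova, 36), (Zephyr, 25)}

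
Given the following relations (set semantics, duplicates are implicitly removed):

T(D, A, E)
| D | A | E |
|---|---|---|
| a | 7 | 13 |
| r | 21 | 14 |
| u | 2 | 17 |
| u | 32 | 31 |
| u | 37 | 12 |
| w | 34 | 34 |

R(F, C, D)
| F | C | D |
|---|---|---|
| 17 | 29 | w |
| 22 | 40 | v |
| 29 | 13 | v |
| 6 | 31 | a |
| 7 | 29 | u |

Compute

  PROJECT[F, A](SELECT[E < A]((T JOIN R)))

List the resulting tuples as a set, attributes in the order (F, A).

T ⋈ R (natural join on D): {(a, 7, 13, 6, 31), (u, 2, 17, 7, 29), (u, 32, 31, 7, 29), (u, 37, 12, 7, 29), (w, 34, 34, 17, 29)}
Apply σ_{E < A}; surviving tuples: {(u, 32, 31, 7, 29), (u, 37, 12, 7, 29)}
Keep only column(s) F, A: {(7, 32), (7, 37)}

{(7, 32), (7, 37)}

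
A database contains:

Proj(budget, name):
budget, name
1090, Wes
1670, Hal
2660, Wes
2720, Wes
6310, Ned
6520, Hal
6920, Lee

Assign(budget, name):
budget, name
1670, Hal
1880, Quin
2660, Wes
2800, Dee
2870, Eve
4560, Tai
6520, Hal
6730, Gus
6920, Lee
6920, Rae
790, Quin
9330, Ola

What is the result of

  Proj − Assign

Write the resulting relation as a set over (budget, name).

{(1090, Wes), (2720, Wes), (6310, Ned)}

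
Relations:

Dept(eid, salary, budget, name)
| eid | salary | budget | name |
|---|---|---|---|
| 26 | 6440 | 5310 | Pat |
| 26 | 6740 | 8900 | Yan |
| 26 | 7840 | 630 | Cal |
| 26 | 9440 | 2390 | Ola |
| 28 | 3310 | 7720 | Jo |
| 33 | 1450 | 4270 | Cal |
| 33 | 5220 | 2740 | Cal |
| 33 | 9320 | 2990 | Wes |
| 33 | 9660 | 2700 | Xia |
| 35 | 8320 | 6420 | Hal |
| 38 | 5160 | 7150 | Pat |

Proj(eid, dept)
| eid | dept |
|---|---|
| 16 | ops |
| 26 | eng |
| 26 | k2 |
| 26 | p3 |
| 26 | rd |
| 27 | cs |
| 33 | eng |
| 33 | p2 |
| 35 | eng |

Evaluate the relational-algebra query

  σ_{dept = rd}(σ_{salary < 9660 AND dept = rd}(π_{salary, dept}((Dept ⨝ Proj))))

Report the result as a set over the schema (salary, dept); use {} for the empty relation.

Dept ⋈ Proj (natural join on eid): {(26, 6440, 5310, Pat, eng), (26, 6440, 5310, Pat, k2), (26, 6440, 5310, Pat, p3), (26, 6440, 5310, Pat, rd), (26, 6740, 8900, Yan, eng), (26, 6740, 8900, Yan, k2), (26, 6740, 8900, Yan, p3), (26, 6740, 8900, Yan, rd), (26, 7840, 630, Cal, eng), (26, 7840, 630, Cal, k2), (26, 7840, 630, Cal, p3), (26, 7840, 630, Cal, rd), (26, 9440, 2390, Ola, eng), (26, 9440, 2390, Ola, k2), (26, 9440, 2390, Ola, p3), (26, 9440, 2390, Ola, rd), (33, 1450, 4270, Cal, eng), (33, 1450, 4270, Cal, p2), (33, 5220, 2740, Cal, eng), (33, 5220, 2740, Cal, p2), (33, 9320, 2990, Wes, eng), (33, 9320, 2990, Wes, p2), (33, 9660, 2700, Xia, eng), (33, 9660, 2700, Xia, p2), (35, 8320, 6420, Hal, eng)}
Projecting to salary, dept: {(1450, eng), (1450, p2), (5220, eng), (5220, p2), (6440, eng), (6440, k2), (6440, p3), (6440, rd), (6740, eng), (6740, k2), (6740, p3), (6740, rd), (7840, eng), (7840, k2), (7840, p3), (7840, rd), (8320, eng), (9320, eng), (9320, p2), (9440, eng), (9440, k2), (9440, p3), (9440, rd), (9660, eng), (9660, p2)}
Selection salary < 9660 AND dept = rd: {(6440, rd), (6740, rd), (7840, rd), (9440, rd)}
Selection dept = rd: {(6440, rd), (6740, rd), (7840, rd), (9440, rd)}

{(6440, rd), (6740, rd), (7840, rd), (9440, rd)}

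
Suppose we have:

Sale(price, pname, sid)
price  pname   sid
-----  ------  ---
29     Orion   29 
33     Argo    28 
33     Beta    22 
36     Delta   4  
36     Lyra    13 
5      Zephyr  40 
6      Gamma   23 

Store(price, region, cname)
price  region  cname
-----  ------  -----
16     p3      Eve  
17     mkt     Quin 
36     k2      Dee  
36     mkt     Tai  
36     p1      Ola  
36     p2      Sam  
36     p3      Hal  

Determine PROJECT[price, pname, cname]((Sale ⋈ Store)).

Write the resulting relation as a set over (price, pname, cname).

{(36, Delta, Dee), (36, Delta, Hal), (36, Delta, Ola), (36, Delta, Sam), (36, Delta, Tai), (36, Lyra, Dee), (36, Lyra, Hal), (36, Lyra, Ola), (36, Lyra, Sam), (36, Lyra, Tai)}

Joining Sale and Store on price yields {(36, Delta, 4, k2, Dee), (36, Delta, 4, mkt, Tai), (36, Delta, 4, p1, Ola), (36, Delta, 4, p2, Sam), (36, Delta, 4, p3, Hal), (36, Lyra, 13, k2, Dee), (36, Lyra, 13, mkt, Tai), (36, Lyra, 13, p1, Ola), (36, Lyra, 13, p2, Sam), (36, Lyra, 13, p3, Hal)}.
Keep only column(s) price, pname, cname: {(36, Delta, Dee), (36, Delta, Hal), (36, Delta, Ola), (36, Delta, Sam), (36, Delta, Tai), (36, Lyra, Dee), (36, Lyra, Hal), (36, Lyra, Ola), (36, Lyra, Sam), (36, Lyra, Tai)}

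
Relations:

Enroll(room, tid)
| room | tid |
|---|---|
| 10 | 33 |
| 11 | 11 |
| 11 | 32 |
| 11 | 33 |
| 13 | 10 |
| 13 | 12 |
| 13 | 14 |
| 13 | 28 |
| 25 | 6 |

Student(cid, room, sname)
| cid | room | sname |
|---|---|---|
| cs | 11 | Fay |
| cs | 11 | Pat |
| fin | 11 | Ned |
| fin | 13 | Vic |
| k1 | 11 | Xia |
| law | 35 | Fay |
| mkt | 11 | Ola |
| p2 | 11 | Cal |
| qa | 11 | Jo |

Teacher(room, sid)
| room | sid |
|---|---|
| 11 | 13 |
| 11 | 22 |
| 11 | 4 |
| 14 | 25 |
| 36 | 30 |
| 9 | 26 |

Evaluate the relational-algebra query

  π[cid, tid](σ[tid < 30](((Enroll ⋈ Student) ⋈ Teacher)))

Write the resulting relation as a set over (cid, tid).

Natural join on room: {(11, 11, cs, Fay), (11, 11, cs, Pat), (11, 11, fin, Ned), (11, 11, k1, Xia), (11, 11, mkt, Ola), (11, 11, p2, Cal), (11, 11, qa, Jo), (11, 32, cs, Fay), (11, 32, cs, Pat), (11, 32, fin, Ned), (11, 32, k1, Xia), (11, 32, mkt, Ola), (11, 32, p2, Cal), (11, 32, qa, Jo), (11, 33, cs, Fay), (11, 33, cs, Pat), (11, 33, fin, Ned), (11, 33, k1, Xia), (11, 33, mkt, Ola), (11, 33, p2, Cal), (11, 33, qa, Jo), (13, 10, fin, Vic), (13, 12, fin, Vic), (13, 14, fin, Vic), (13, 28, fin, Vic)}
Natural join on room: {(11, 11, cs, Fay, 13), (11, 11, cs, Fay, 22), (11, 11, cs, Fay, 4), (11, 11, cs, Pat, 13), (11, 11, cs, Pat, 22), (11, 11, cs, Pat, 4), (11, 11, fin, Ned, 13), (11, 11, fin, Ned, 22), (11, 11, fin, Ned, 4), (11, 11, k1, Xia, 13), (11, 11, k1, Xia, 22), (11, 11, k1, Xia, 4), (11, 11, mkt, Ola, 13), (11, 11, mkt, Ola, 22), (11, 11, mkt, Ola, 4), (11, 11, p2, Cal, 13), (11, 11, p2, Cal, 22), (11, 11, p2, Cal, 4), (11, 11, qa, Jo, 13), (11, 11, qa, Jo, 22), (11, 11, qa, Jo, 4), (11, 32, cs, Fay, 13), (11, 32, cs, Fay, 22), (11, 32, cs, Fay, 4), (11, 32, cs, Pat, 13), (11, 32, cs, Pat, 22), (11, 32, cs, Pat, 4), (11, 32, fin, Ned, 13), (11, 32, fin, Ned, 22), (11, 32, fin, Ned, 4), (11, 32, k1, Xia, 13), (11, 32, k1, Xia, 22), (11, 32, k1, Xia, 4), (11, 32, mkt, Ola, 13), (11, 32, mkt, Ola, 22), (11, 32, mkt, Ola, 4), (11, 32, p2, Cal, 13), (11, 32, p2, Cal, 22), (11, 32, p2, Cal, 4), (11, 32, qa, Jo, 13), (11, 32, qa, Jo, 22), (11, 32, qa, Jo, 4), (11, 33, cs, Fay, 13), (11, 33, cs, Fay, 22), (11, 33, cs, Fay, 4), (11, 33, cs, Pat, 13), (11, 33, cs, Pat, 22), (11, 33, cs, Pat, 4), (11, 33, fin, Ned, 13), (11, 33, fin, Ned, 22), (11, 33, fin, Ned, 4), (11, 33, k1, Xia, 13), (11, 33, k1, Xia, 22), (11, 33, k1, Xia, 4), (11, 33, mkt, Ola, 13), (11, 33, mkt, Ola, 22), (11, 33, mkt, Ola, 4), (11, 33, p2, Cal, 13), (11, 33, p2, Cal, 22), (11, 33, p2, Cal, 4), (11, 33, qa, Jo, 13), (11, 33, qa, Jo, 22), (11, 33, qa, Jo, 4)}
σ[tid < 30]: keep tuples satisfying tid < 30 → {(11, 11, cs, Fay, 13), (11, 11, cs, Fay, 22), (11, 11, cs, Fay, 4), (11, 11, cs, Pat, 13), (11, 11, cs, Pat, 22), (11, 11, cs, Pat, 4), (11, 11, fin, Ned, 13), (11, 11, fin, Ned, 22), (11, 11, fin, Ned, 4), (11, 11, k1, Xia, 13), (11, 11, k1, Xia, 22), (11, 11, k1, Xia, 4), (11, 11, mkt, Ola, 13), (11, 11, mkt, Ola, 22), (11, 11, mkt, Ola, 4), (11, 11, p2, Cal, 13), (11, 11, p2, Cal, 22), (11, 11, p2, Cal, 4), (11, 11, qa, Jo, 13), (11, 11, qa, Jo, 22), (11, 11, qa, Jo, 4)}
π_{cid, tid} gives {(cs, 11), (fin, 11), (k1, 11), (mkt, 11), (p2, 11), (qa, 11)} (15 duplicate(s) eliminated).

{(cs, 11), (fin, 11), (k1, 11), (mkt, 11), (p2, 11), (qa, 11)}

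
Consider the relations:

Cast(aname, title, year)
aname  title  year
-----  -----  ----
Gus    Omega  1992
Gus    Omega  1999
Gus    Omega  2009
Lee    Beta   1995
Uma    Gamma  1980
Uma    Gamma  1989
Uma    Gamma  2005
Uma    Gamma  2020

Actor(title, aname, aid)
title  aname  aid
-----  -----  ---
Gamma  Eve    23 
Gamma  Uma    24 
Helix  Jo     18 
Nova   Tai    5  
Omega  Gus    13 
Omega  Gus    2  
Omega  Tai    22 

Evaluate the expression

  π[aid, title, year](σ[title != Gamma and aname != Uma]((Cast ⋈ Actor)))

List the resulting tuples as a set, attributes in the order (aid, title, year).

{(13, Omega, 1992), (13, Omega, 1999), (13, Omega, 2009), (2, Omega, 1992), (2, Omega, 1999), (2, Omega, 2009)}

Joining Cast and Actor on aname, title yields {(Gus, Omega, 1992, 13), (Gus, Omega, 1992, 2), (Gus, Omega, 1999, 13), (Gus, Omega, 1999, 2), (Gus, Omega, 2009, 13), (Gus, Omega, 2009, 2), (Uma, Gamma, 1980, 24), (Uma, Gamma, 1989, 24), (Uma, Gamma, 2005, 24), (Uma, Gamma, 2020, 24)}.
Selection title != Gamma and aname != Uma: {(Gus, Omega, 1992, 13), (Gus, Omega, 1992, 2), (Gus, Omega, 1999, 13), (Gus, Omega, 1999, 2), (Gus, Omega, 2009, 13), (Gus, Omega, 2009, 2)}
Keep only column(s) aid, title, year: {(13, Omega, 1992), (13, Omega, 1999), (13, Omega, 2009), (2, Omega, 1992), (2, Omega, 1999), (2, Omega, 2009)}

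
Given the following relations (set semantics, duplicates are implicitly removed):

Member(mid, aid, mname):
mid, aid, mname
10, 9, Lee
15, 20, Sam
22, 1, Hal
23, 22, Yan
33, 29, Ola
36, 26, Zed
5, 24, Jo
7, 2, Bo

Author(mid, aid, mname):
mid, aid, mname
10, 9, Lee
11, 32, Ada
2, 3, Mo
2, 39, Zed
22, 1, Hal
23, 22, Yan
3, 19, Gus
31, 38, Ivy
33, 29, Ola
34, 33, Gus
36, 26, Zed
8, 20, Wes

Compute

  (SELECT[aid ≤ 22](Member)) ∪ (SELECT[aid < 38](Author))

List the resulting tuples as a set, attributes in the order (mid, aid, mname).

{(10, 9, Lee), (11, 32, Ada), (15, 20, Sam), (2, 3, Mo), (22, 1, Hal), (23, 22, Yan), (3, 19, Gus), (33, 29, Ola), (34, 33, Gus), (36, 26, Zed), (7, 2, Bo), (8, 20, Wes)}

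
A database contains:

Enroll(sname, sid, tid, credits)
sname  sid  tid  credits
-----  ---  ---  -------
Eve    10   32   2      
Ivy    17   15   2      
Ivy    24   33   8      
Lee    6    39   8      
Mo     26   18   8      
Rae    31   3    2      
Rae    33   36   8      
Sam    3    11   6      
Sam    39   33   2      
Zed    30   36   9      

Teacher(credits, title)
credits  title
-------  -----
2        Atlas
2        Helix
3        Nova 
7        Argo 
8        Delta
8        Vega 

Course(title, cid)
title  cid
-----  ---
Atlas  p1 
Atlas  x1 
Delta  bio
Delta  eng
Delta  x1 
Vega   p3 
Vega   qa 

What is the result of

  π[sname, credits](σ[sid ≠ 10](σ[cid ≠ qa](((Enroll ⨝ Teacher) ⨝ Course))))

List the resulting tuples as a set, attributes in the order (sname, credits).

Natural join on credits: {(Eve, 10, 32, 2, Atlas), (Eve, 10, 32, 2, Helix), (Ivy, 17, 15, 2, Atlas), (Ivy, 17, 15, 2, Helix), (Ivy, 24, 33, 8, Delta), (Ivy, 24, 33, 8, Vega), (Lee, 6, 39, 8, Delta), (Lee, 6, 39, 8, Vega), (Mo, 26, 18, 8, Delta), (Mo, 26, 18, 8, Vega), (Rae, 31, 3, 2, Atlas), (Rae, 31, 3, 2, Helix), (Rae, 33, 36, 8, Delta), (Rae, 33, 36, 8, Vega), (Sam, 39, 33, 2, Atlas), (Sam, 39, 33, 2, Helix)}
Natural join on title: {(Eve, 10, 32, 2, Atlas, p1), (Eve, 10, 32, 2, Atlas, x1), (Ivy, 17, 15, 2, Atlas, p1), (Ivy, 17, 15, 2, Atlas, x1), (Ivy, 24, 33, 8, Delta, bio), (Ivy, 24, 33, 8, Delta, eng), (Ivy, 24, 33, 8, Delta, x1), (Ivy, 24, 33, 8, Vega, p3), (Ivy, 24, 33, 8, Vega, qa), (Lee, 6, 39, 8, Delta, bio), (Lee, 6, 39, 8, Delta, eng), (Lee, 6, 39, 8, Delta, x1), (Lee, 6, 39, 8, Vega, p3), (Lee, 6, 39, 8, Vega, qa), (Mo, 26, 18, 8, Delta, bio), (Mo, 26, 18, 8, Delta, eng), (Mo, 26, 18, 8, Delta, x1), (Mo, 26, 18, 8, Vega, p3), (Mo, 26, 18, 8, Vega, qa), (Rae, 31, 3, 2, Atlas, p1), (Rae, 31, 3, 2, Atlas, x1), (Rae, 33, 36, 8, Delta, bio), (Rae, 33, 36, 8, Delta, eng), (Rae, 33, 36, 8, Delta, x1), (Rae, 33, 36, 8, Vega, p3), (Rae, 33, 36, 8, Vega, qa), (Sam, 39, 33, 2, Atlas, p1), (Sam, 39, 33, 2, Atlas, x1)}
Apply σ_{cid ≠ qa}; surviving tuples: {(Eve, 10, 32, 2, Atlas, p1), (Eve, 10, 32, 2, Atlas, x1), (Ivy, 17, 15, 2, Atlas, p1), (Ivy, 17, 15, 2, Atlas, x1), (Ivy, 24, 33, 8, Delta, bio), (Ivy, 24, 33, 8, Delta, eng), (Ivy, 24, 33, 8, Delta, x1), (Ivy, 24, 33, 8, Vega, p3), (Lee, 6, 39, 8, Delta, bio), (Lee, 6, 39, 8, Delta, eng), (Lee, 6, 39, 8, Delta, x1), (Lee, 6, 39, 8, Vega, p3), (Mo, 26, 18, 8, Delta, bio), (Mo, 26, 18, 8, Delta, eng), (Mo, 26, 18, 8, Delta, x1), (Mo, 26, 18, 8, Vega, p3), (Rae, 31, 3, 2, Atlas, p1), (Rae, 31, 3, 2, Atlas, x1), (Rae, 33, 36, 8, Delta, bio), (Rae, 33, 36, 8, Delta, eng), (Rae, 33, 36, 8, Delta, x1), (Rae, 33, 36, 8, Vega, p3), (Sam, 39, 33, 2, Atlas, p1), (Sam, 39, 33, 2, Atlas, x1)}
Apply σ_{sid ≠ 10}; surviving tuples: {(Ivy, 17, 15, 2, Atlas, p1), (Ivy, 17, 15, 2, Atlas, x1), (Ivy, 24, 33, 8, Delta, bio), (Ivy, 24, 33, 8, Delta, eng), (Ivy, 24, 33, 8, Delta, x1), (Ivy, 24, 33, 8, Vega, p3), (Lee, 6, 39, 8, Delta, bio), (Lee, 6, 39, 8, Delta, eng), (Lee, 6, 39, 8, Delta, x1), (Lee, 6, 39, 8, Vega, p3), (Mo, 26, 18, 8, Delta, bio), (Mo, 26, 18, 8, Delta, eng), (Mo, 26, 18, 8, Delta, x1), (Mo, 26, 18, 8, Vega, p3), (Rae, 31, 3, 2, Atlas, p1), (Rae, 31, 3, 2, Atlas, x1), (Rae, 33, 36, 8, Delta, bio), (Rae, 33, 36, 8, Delta, eng), (Rae, 33, 36, 8, Delta, x1), (Rae, 33, 36, 8, Vega, p3), (Sam, 39, 33, 2, Atlas, p1), (Sam, 39, 33, 2, Atlas, x1)}
π[sname, credits]: project onto (sname, credits) (15 duplicate(s) eliminated) → {(Ivy, 2), (Ivy, 8), (Lee, 8), (Mo, 8), (Rae, 2), (Rae, 8), (Sam, 2)}

{(Ivy, 2), (Ivy, 8), (Lee, 8), (Mo, 8), (Rae, 2), (Rae, 8), (Sam, 2)}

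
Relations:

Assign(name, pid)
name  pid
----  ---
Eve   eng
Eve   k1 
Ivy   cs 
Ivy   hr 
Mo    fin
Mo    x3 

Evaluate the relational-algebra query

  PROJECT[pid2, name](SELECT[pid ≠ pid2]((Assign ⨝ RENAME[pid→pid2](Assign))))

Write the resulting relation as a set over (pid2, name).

{(cs, Ivy), (eng, Eve), (fin, Mo), (hr, Ivy), (k1, Eve), (x3, Mo)}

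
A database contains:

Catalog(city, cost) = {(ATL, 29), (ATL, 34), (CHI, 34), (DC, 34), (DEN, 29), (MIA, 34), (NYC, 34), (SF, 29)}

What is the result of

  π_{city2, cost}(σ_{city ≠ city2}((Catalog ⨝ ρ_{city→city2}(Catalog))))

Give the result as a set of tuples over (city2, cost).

{(ATL, 29), (ATL, 34), (CHI, 34), (DC, 34), (DEN, 29), (MIA, 34), (NYC, 34), (SF, 29)}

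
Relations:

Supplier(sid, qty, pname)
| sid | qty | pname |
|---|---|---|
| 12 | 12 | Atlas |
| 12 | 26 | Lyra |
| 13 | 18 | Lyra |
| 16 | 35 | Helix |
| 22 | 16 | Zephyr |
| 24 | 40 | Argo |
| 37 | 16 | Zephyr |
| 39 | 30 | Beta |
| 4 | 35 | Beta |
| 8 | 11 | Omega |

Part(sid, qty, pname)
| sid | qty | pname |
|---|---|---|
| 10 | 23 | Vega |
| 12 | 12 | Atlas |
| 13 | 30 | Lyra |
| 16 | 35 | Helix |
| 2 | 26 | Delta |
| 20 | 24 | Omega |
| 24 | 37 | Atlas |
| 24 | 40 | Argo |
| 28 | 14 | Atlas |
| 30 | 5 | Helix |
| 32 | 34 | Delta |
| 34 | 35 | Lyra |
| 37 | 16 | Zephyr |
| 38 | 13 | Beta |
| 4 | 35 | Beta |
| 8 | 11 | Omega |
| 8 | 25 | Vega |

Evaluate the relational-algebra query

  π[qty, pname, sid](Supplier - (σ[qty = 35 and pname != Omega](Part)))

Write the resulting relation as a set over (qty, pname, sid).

σ[qty = 35 and pname != Omega]: keep tuples satisfying qty = 35 and pname != Omega → {(16, 35, Helix), (34, 35, Lyra), (4, 35, Beta)}
Taking the difference: {(12, 12, Atlas), (12, 26, Lyra), (13, 18, Lyra), (22, 16, Zephyr), (24, 40, Argo), (37, 16, Zephyr), (39, 30, Beta), (8, 11, Omega)}
π[qty, pname, sid]: project onto (qty, pname, sid) → {(11, Omega, 8), (12, Atlas, 12), (16, Zephyr, 22), (16, Zephyr, 37), (18, Lyra, 13), (26, Lyra, 12), (30, Beta, 39), (40, Argo, 24)}

{(11, Omega, 8), (12, Atlas, 12), (16, Zephyr, 22), (16, Zephyr, 37), (18, Lyra, 13), (26, Lyra, 12), (30, Beta, 39), (40, Argo, 24)}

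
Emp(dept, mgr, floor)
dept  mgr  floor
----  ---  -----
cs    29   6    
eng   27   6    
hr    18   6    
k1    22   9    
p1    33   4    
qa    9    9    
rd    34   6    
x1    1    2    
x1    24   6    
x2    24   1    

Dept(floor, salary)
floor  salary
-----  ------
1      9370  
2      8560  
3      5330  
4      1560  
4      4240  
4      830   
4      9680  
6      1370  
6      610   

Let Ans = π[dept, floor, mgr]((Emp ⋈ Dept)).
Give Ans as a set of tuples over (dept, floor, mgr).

Natural join on floor: {(cs, 29, 6, 1370), (cs, 29, 6, 610), (eng, 27, 6, 1370), (eng, 27, 6, 610), (hr, 18, 6, 1370), (hr, 18, 6, 610), (p1, 33, 4, 1560), (p1, 33, 4, 4240), (p1, 33, 4, 830), (p1, 33, 4, 9680), (rd, 34, 6, 1370), (rd, 34, 6, 610), (x1, 1, 2, 8560), (x1, 24, 6, 1370), (x1, 24, 6, 610), (x2, 24, 1, 9370)}
Keep only column(s) dept, floor, mgr (8 duplicate(s) eliminated): {(cs, 6, 29), (eng, 6, 27), (hr, 6, 18), (p1, 4, 33), (rd, 6, 34), (x1, 2, 1), (x1, 6, 24), (x2, 1, 24)}

{(cs, 6, 29), (eng, 6, 27), (hr, 6, 18), (p1, 4, 33), (rd, 6, 34), (x1, 2, 1), (x1, 6, 24), (x2, 1, 24)}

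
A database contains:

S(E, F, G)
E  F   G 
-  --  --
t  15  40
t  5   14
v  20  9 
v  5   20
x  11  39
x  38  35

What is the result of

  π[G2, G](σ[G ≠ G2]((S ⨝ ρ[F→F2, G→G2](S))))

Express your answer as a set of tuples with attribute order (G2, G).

{(14, 40), (20, 9), (35, 39), (39, 35), (40, 14), (9, 20)}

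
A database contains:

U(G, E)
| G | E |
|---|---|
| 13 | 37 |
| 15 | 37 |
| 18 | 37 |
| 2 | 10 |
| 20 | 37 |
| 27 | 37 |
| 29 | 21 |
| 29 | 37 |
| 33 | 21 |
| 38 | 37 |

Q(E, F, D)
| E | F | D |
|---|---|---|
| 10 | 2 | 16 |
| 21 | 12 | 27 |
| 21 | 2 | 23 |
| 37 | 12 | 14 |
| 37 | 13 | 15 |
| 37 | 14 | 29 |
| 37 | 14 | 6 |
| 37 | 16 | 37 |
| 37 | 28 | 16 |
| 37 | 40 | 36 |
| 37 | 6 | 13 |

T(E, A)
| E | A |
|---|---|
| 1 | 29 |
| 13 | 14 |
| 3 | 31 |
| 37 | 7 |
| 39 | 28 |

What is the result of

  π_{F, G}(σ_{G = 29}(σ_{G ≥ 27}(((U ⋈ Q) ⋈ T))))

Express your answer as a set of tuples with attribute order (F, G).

{(12, 29), (13, 29), (14, 29), (16, 29), (28, 29), (40, 29), (6, 29)}

Natural join on E: {(13, 37, 12, 14), (13, 37, 13, 15), (13, 37, 14, 29), (13, 37, 14, 6), (13, 37, 16, 37), (13, 37, 28, 16), (13, 37, 40, 36), (13, 37, 6, 13), (15, 37, 12, 14), (15, 37, 13, 15), (15, 37, 14, 29), (15, 37, 14, 6), (15, 37, 16, 37), (15, 37, 28, 16), (15, 37, 40, 36), (15, 37, 6, 13), (18, 37, 12, 14), (18, 37, 13, 15), (18, 37, 14, 29), (18, 37, 14, 6), (18, 37, 16, 37), (18, 37, 28, 16), (18, 37, 40, 36), (18, 37, 6, 13), (2, 10, 2, 16), (20, 37, 12, 14), (20, 37, 13, 15), (20, 37, 14, 29), (20, 37, 14, 6), (20, 37, 16, 37), (20, 37, 28, 16), (20, 37, 40, 36), (20, 37, 6, 13), (27, 37, 12, 14), (27, 37, 13, 15), (27, 37, 14, 29), (27, 37, 14, 6), (27, 37, 16, 37), (27, 37, 28, 16), (27, 37, 40, 36), (27, 37, 6, 13), (29, 21, 12, 27), (29, 21, 2, 23), (29, 37, 12, 14), (29, 37, 13, 15), (29, 37, 14, 29), (29, 37, 14, 6), (29, 37, 16, 37), (29, 37, 28, 16), (29, 37, 40, 36), (29, 37, 6, 13), (33, 21, 12, 27), (33, 21, 2, 23), (38, 37, 12, 14), (38, 37, 13, 15), (38, 37, 14, 29), (38, 37, 14, 6), (38, 37, 16, 37), (38, 37, 28, 16), (38, 37, 40, 36), (38, 37, 6, 13)}
Natural join on E: {(13, 37, 12, 14, 7), (13, 37, 13, 15, 7), (13, 37, 14, 29, 7), (13, 37, 14, 6, 7), (13, 37, 16, 37, 7), (13, 37, 28, 16, 7), (13, 37, 40, 36, 7), (13, 37, 6, 13, 7), (15, 37, 12, 14, 7), (15, 37, 13, 15, 7), (15, 37, 14, 29, 7), (15, 37, 14, 6, 7), (15, 37, 16, 37, 7), (15, 37, 28, 16, 7), (15, 37, 40, 36, 7), (15, 37, 6, 13, 7), (18, 37, 12, 14, 7), (18, 37, 13, 15, 7), (18, 37, 14, 29, 7), (18, 37, 14, 6, 7), (18, 37, 16, 37, 7), (18, 37, 28, 16, 7), (18, 37, 40, 36, 7), (18, 37, 6, 13, 7), (20, 37, 12, 14, 7), (20, 37, 13, 15, 7), (20, 37, 14, 29, 7), (20, 37, 14, 6, 7), (20, 37, 16, 37, 7), (20, 37, 28, 16, 7), (20, 37, 40, 36, 7), (20, 37, 6, 13, 7), (27, 37, 12, 14, 7), (27, 37, 13, 15, 7), (27, 37, 14, 29, 7), (27, 37, 14, 6, 7), (27, 37, 16, 37, 7), (27, 37, 28, 16, 7), (27, 37, 40, 36, 7), (27, 37, 6, 13, 7), (29, 37, 12, 14, 7), (29, 37, 13, 15, 7), (29, 37, 14, 29, 7), (29, 37, 14, 6, 7), (29, 37, 16, 37, 7), (29, 37, 28, 16, 7), (29, 37, 40, 36, 7), (29, 37, 6, 13, 7), (38, 37, 12, 14, 7), (38, 37, 13, 15, 7), (38, 37, 14, 29, 7), (38, 37, 14, 6, 7), (38, 37, 16, 37, 7), (38, 37, 28, 16, 7), (38, 37, 40, 36, 7), (38, 37, 6, 13, 7)}
σ[G ≥ 27]: keep tuples satisfying G ≥ 27 → {(27, 37, 12, 14, 7), (27, 37, 13, 15, 7), (27, 37, 14, 29, 7), (27, 37, 14, 6, 7), (27, 37, 16, 37, 7), (27, 37, 28, 16, 7), (27, 37, 40, 36, 7), (27, 37, 6, 13, 7), (29, 37, 12, 14, 7), (29, 37, 13, 15, 7), (29, 37, 14, 29, 7), (29, 37, 14, 6, 7), (29, 37, 16, 37, 7), (29, 37, 28, 16, 7), (29, 37, 40, 36, 7), (29, 37, 6, 13, 7), (38, 37, 12, 14, 7), (38, 37, 13, 15, 7), (38, 37, 14, 29, 7), (38, 37, 14, 6, 7), (38, 37, 16, 37, 7), (38, 37, 28, 16, 7), (38, 37, 40, 36, 7), (38, 37, 6, 13, 7)}
σ[G = 29]: keep tuples satisfying G = 29 → {(29, 37, 12, 14, 7), (29, 37, 13, 15, 7), (29, 37, 14, 29, 7), (29, 37, 14, 6, 7), (29, 37, 16, 37, 7), (29, 37, 28, 16, 7), (29, 37, 40, 36, 7), (29, 37, 6, 13, 7)}
π[F, G]: project onto (F, G) (1 duplicate(s) eliminated) → {(12, 29), (13, 29), (14, 29), (16, 29), (28, 29), (40, 29), (6, 29)}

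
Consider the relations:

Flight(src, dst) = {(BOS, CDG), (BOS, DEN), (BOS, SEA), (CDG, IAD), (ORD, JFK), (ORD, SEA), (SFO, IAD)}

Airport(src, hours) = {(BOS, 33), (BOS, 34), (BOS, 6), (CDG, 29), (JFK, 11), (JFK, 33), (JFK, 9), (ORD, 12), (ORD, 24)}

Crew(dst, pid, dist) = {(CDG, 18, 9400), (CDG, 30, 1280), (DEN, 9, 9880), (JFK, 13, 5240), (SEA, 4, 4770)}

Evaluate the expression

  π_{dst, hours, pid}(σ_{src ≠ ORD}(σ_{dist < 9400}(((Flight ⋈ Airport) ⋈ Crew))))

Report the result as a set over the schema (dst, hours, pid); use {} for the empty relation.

{(CDG, 33, 30), (CDG, 34, 30), (CDG, 6, 30), (SEA, 33, 4), (SEA, 34, 4), (SEA, 6, 4)}

Natural join on src: {(BOS, CDG, 33), (BOS, CDG, 34), (BOS, CDG, 6), (BOS, DEN, 33), (BOS, DEN, 34), (BOS, DEN, 6), (BOS, SEA, 33), (BOS, SEA, 34), (BOS, SEA, 6), (CDG, IAD, 29), (ORD, JFK, 12), (ORD, JFK, 24), (ORD, SEA, 12), (ORD, SEA, 24)}
Natural join on dst: {(BOS, CDG, 33, 18, 9400), (BOS, CDG, 33, 30, 1280), (BOS, CDG, 34, 18, 9400), (BOS, CDG, 34, 30, 1280), (BOS, CDG, 6, 18, 9400), (BOS, CDG, 6, 30, 1280), (BOS, DEN, 33, 9, 9880), (BOS, DEN, 34, 9, 9880), (BOS, DEN, 6, 9, 9880), (BOS, SEA, 33, 4, 4770), (BOS, SEA, 34, 4, 4770), (BOS, SEA, 6, 4, 4770), (ORD, JFK, 12, 13, 5240), (ORD, JFK, 24, 13, 5240), (ORD, SEA, 12, 4, 4770), (ORD, SEA, 24, 4, 4770)}
Filtering on dist < 9400 leaves {(BOS, CDG, 33, 30, 1280), (BOS, CDG, 34, 30, 1280), (BOS, CDG, 6, 30, 1280), (BOS, SEA, 33, 4, 4770), (BOS, SEA, 34, 4, 4770), (BOS, SEA, 6, 4, 4770), (ORD, JFK, 12, 13, 5240), (ORD, JFK, 24, 13, 5240), (ORD, SEA, 12, 4, 4770), (ORD, SEA, 24, 4, 4770)}.
Filtering on src ≠ ORD leaves {(BOS, CDG, 33, 30, 1280), (BOS, CDG, 34, 30, 1280), (BOS, CDG, 6, 30, 1280), (BOS, SEA, 33, 4, 4770), (BOS, SEA, 34, 4, 4770), (BOS, SEA, 6, 4, 4770)}.
Projecting to dst, hours, pid: {(CDG, 33, 30), (CDG, 34, 30), (CDG, 6, 30), (SEA, 33, 4), (SEA, 34, 4), (SEA, 6, 4)}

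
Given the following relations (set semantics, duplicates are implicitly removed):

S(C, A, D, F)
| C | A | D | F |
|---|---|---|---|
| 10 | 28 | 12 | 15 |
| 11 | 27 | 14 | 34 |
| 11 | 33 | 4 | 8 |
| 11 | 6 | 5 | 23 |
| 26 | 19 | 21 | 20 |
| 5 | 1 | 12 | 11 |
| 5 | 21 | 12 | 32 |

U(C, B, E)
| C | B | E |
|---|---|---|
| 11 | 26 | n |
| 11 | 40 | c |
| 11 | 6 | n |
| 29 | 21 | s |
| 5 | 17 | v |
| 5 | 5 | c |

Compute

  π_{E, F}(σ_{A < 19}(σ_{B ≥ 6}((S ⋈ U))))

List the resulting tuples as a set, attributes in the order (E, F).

Natural join on C: {(11, 27, 14, 34, 26, n), (11, 27, 14, 34, 40, c), (11, 27, 14, 34, 6, n), (11, 33, 4, 8, 26, n), (11, 33, 4, 8, 40, c), (11, 33, 4, 8, 6, n), (11, 6, 5, 23, 26, n), (11, 6, 5, 23, 40, c), (11, 6, 5, 23, 6, n), (5, 1, 12, 11, 17, v), (5, 1, 12, 11, 5, c), (5, 21, 12, 32, 17, v), (5, 21, 12, 32, 5, c)}
σ[B ≥ 6]: keep tuples satisfying B ≥ 6 → {(11, 27, 14, 34, 26, n), (11, 27, 14, 34, 40, c), (11, 27, 14, 34, 6, n), (11, 33, 4, 8, 26, n), (11, 33, 4, 8, 40, c), (11, 33, 4, 8, 6, n), (11, 6, 5, 23, 26, n), (11, 6, 5, 23, 40, c), (11, 6, 5, 23, 6, n), (5, 1, 12, 11, 17, v), (5, 21, 12, 32, 17, v)}
σ[A < 19]: keep tuples satisfying A < 19 → {(11, 6, 5, 23, 26, n), (11, 6, 5, 23, 40, c), (11, 6, 5, 23, 6, n), (5, 1, 12, 11, 17, v)}
Keep only column(s) E, F (1 duplicate(s) eliminated): {(c, 23), (n, 23), (v, 11)}

{(c, 23), (n, 23), (v, 11)}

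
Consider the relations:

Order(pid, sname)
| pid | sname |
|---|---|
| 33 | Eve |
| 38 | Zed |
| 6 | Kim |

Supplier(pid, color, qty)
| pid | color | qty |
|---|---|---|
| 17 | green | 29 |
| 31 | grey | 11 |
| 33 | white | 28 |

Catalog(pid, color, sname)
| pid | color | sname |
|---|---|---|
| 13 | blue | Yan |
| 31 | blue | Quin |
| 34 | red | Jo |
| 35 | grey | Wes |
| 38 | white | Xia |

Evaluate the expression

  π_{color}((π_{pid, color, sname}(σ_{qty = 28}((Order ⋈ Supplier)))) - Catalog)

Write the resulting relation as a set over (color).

{white}

Natural join on pid: {(33, Eve, white, 28)}
Filtering on qty = 28 leaves {(33, Eve, white, 28)}.
Projecting to pid, color, sname: {(33, white, Eve)}
Set difference of the two operands is {(33, white, Eve)}.
Projecting to color: {white}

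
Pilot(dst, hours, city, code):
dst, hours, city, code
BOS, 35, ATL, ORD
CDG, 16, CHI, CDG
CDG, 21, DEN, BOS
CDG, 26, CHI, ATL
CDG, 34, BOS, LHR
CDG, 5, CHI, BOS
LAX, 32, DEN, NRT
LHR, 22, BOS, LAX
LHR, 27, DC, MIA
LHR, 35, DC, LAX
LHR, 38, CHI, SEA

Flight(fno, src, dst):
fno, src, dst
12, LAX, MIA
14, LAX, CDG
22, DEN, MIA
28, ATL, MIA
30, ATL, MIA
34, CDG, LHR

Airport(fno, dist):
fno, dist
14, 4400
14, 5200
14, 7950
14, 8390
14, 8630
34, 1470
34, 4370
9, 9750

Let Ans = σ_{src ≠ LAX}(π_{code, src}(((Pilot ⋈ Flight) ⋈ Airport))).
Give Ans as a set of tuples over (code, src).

{(LAX, CDG), (MIA, CDG), (SEA, CDG)}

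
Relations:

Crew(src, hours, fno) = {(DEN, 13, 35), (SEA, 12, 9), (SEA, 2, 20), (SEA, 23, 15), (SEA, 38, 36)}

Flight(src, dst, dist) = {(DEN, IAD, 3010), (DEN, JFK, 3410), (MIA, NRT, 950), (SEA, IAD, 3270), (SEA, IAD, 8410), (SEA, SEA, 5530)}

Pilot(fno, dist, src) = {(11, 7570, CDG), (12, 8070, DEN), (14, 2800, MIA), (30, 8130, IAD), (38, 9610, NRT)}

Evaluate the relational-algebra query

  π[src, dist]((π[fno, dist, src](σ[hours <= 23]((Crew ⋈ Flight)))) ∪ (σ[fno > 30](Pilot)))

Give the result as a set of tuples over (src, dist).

{(DEN, 3010), (DEN, 3410), (NRT, 9610), (SEA, 3270), (SEA, 5530), (SEA, 8410)}

Joining Crew and Flight on src yields {(DEN, 13, 35, IAD, 3010), (DEN, 13, 35, JFK, 3410), (SEA, 12, 9, IAD, 3270), (SEA, 12, 9, IAD, 8410), (SEA, 12, 9, SEA, 5530), (SEA, 2, 20, IAD, 3270), (SEA, 2, 20, IAD, 8410), (SEA, 2, 20, SEA, 5530), (SEA, 23, 15, IAD, 3270), (SEA, 23, 15, IAD, 8410), (SEA, 23, 15, SEA, 5530), (SEA, 38, 36, IAD, 3270), (SEA, 38, 36, IAD, 8410), (SEA, 38, 36, SEA, 5530)}.
Selection hours <= 23: {(DEN, 13, 35, IAD, 3010), (DEN, 13, 35, JFK, 3410), (SEA, 12, 9, IAD, 3270), (SEA, 12, 9, IAD, 8410), (SEA, 12, 9, SEA, 5530), (SEA, 2, 20, IAD, 3270), (SEA, 2, 20, IAD, 8410), (SEA, 2, 20, SEA, 5530), (SEA, 23, 15, IAD, 3270), (SEA, 23, 15, IAD, 8410), (SEA, 23, 15, SEA, 5530)}
π_{fno, dist, src} gives {(15, 3270, SEA), (15, 5530, SEA), (15, 8410, SEA), (20, 3270, SEA), (20, 5530, SEA), (20, 8410, SEA), (35, 3010, DEN), (35, 3410, DEN), (9, 3270, SEA), (9, 5530, SEA), (9, 8410, SEA)}.
Selection fno > 30: {(38, 9610, NRT)}
Set union of the two operands is {(15, 3270, SEA), (15, 5530, SEA), (15, 8410, SEA), (20, 3270, SEA), (20, 5530, SEA), (20, 8410, SEA), (35, 3010, DEN), (35, 3410, DEN), (38, 9610, NRT), (9, 3270, SEA), (9, 5530, SEA), (9, 8410, SEA)}.
π_{src, dist} gives {(DEN, 3010), (DEN, 3410), (NRT, 9610), (SEA, 3270), (SEA, 5530), (SEA, 8410)} (6 duplicate(s) eliminated).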